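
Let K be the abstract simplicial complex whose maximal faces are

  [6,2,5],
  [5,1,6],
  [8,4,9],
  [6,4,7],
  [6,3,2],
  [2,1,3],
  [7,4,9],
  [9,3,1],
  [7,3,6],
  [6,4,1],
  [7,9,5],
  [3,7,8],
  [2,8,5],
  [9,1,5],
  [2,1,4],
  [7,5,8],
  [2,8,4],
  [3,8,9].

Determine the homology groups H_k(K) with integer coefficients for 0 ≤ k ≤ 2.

H_0 ≅ Z,  H_1 ≅ Z × Z/2,  H_2 = 0.

We work with the vertex ordering 1 < 2 < 3 < 4 < 5 < 6 < 7 < 8 < 9. The simplices of K, each written with vertices in increasing order, are:

  0-simplices (9): [1], [2], [3], [4], [5], [6], [7], [8], [9]
  1-simplices (27): (27 of them)
  2-simplices (18): [1,2,3], [1,2,4], [1,3,9], [1,4,6], [1,5,6], [1,5,9], [2,3,6], [2,4,8], [2,5,6], [2,5,8], [3,6,7], [3,7,8], [3,8,9], [4,6,7], [4,7,9], [4,8,9], [5,7,8], [5,7,9]

so the chain groups are C_0 ≅ Z^9, C_1 ≅ Z^27, C_2 ≅ Z^18.

Boundary ∂_1: C_1 → C_0 sends each edge [p,q] (with p < q) to q − p. For instance
  ∂[7,8] = [8] − [7].
The resulting 9×27 matrix has rank 8, and its Smith normal form has invariant factors (1,1,1,1,1,1,1,1).

The boundary map ∂_2: C_2 → C_1 acts by ∂[p,q,r] = [q,r] − [p,r] + [p,q]. For instance
  ∂[1,4,6] = [4,6] − [1,6] + [1,4],
  ∂[4,6,7] = [6,7] − [4,7] + [4,6].
As a 27×18 matrix over Z this has rank 18, with invariant factors (1,1,1,1,1,1,1,1,1,1,1,1,1,1,1,1,1,2).

Computing H_k = (kernel of ∂_k) / (image of ∂_{k+1}):

  H_0: rank C_0 − rank ∂_1 = 9 − 8 = 1, and the invariant factors of ∂_1 are all 1, so H_0 ≅ Z.
  H_1: rank ker ∂_1 − rank ∂_2 = (27 − 8) − 18 = 1, and ∂_2 has invariant factor 2 > 1, so H_1 ≅ Z × Z/2.
  H_2: rank ker ∂_2 − rank ∂_3 = (18 − 18) − 0 = 0, and there is no ∂_3, so H_2 ≅ 0.

As a check, the Euler characteristic is 9 − 27 + 18 = 0, which agrees with 1 − 1 + 0 = 0.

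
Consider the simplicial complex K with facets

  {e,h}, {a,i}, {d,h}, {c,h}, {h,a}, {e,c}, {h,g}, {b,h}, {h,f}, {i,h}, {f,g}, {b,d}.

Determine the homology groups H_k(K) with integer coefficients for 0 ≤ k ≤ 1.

K has 9 vertices, 12 edges.
rank ∂_0 = 0, rank ∂_1 = 8 ⇒ b_0 = 9 − 0 − 8 = 1; all invariant factors of ∂_1 are 1 so no torsion. So H_0 = Z.
rank ∂_1 = 8, rank ∂_2 = 0 ⇒ b_1 = 12 − 8 − 0 = 4. So H_1 = Z^4.

H_0 ≅ Z,  H_1 ≅ Z^4.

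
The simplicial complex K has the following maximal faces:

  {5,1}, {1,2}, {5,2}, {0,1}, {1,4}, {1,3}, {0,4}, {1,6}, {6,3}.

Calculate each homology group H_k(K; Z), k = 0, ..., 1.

H_0 = Z,  H_1 = Z^3.

Take the total order 0 < 1 < 2 < 3 < 4 < 5 < 6 on the vertex set. Then K (dimension 1) consists of the simplices:

  0-simplices (7): [0], [1], [2], [3], [4], [5], [6]
  1-simplices (9): [0,1], [0,4], [1,2], [1,3], [1,4], [1,5], [1,6], [2,5], [3,6]

giving chain groups C_0 ≅ Z^7, C_1 ≅ Z^9.

Boundary ∂_1: C_1 → C_0 sends each edge [p,q] (with p < q) to q − p. For instance
  ∂[0,1] = [1] − [0].
The 7×9 boundary matrix has rank 6 and Smith normal form diag(1,1,1,1,1,1).

Now H_k = ker ∂_k / im ∂_{k+1}, so:

  H_0: rank C_0 − rank ∂_1 = 7 − 6 = 1, and the invariant factors of ∂_1 are all 1, so H_0 = Z.
  H_1: rank ker ∂_1 − rank ∂_2 = (9 − 6) − 0 = 3, and there is no ∂_2, so H_1 = Z^3.

As a check, the Euler characteristic is 7 − 9 = -2, which agrees with 1 − 3 = -2.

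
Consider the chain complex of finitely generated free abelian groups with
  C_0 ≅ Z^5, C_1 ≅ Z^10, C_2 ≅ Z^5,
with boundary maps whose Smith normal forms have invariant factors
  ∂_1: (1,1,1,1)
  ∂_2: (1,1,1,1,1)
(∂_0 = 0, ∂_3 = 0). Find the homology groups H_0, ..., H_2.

H_0 ≅ Z,  H_1 ≅ Z,  H_2 = 0.

H_0: b_0 = 5 − 0 − 4 = 1; torsion from ∂_1 factors > 1: none. So H_0 ≅ Z.
H_1: b_1 = 10 − 4 − 5 = 1; torsion from ∂_2 factors > 1: none. So H_1 ≅ Z.
H_2: b_2 = 5 − 5 − 0 = 0; torsion from ∂_3 factors > 1: none. So H_2 ≅ 0.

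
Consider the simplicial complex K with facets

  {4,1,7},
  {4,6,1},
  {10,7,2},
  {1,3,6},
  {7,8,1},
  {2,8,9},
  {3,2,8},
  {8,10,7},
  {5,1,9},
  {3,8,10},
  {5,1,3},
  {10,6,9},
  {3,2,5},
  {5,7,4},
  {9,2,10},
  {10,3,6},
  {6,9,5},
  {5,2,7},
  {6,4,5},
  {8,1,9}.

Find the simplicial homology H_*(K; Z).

H_0 = Z,  H_1 = Z ⊕ Z/2,  H_2 = 0.

Order the vertices as 1 < 2 < 3 < 4 < 5 < 6 < 7 < 8 < 9 < 10. Listing each simplex with vertices in this order, K has dimension 2 with simplices:

  0-simplices (10): [1], [2], [3], [4], [5], [6], [7], [8], [9], [10]
  1-simplices (30): (30 of them)
  2-simplices (20): (20 of them)

Hence C_0 ≅ Z^10, C_1 ≅ Z^30, C_2 ≅ Z^20.

∂_1: C_1 → C_0 is given by ∂[p,q] = [q] − [p]. For instance
  ∂[1,4] = [4] − [1].
The resulting 10×30 matrix has rank 9, and its Smith normal form has invariant factors (1,1,1,1,1,1,1,1,1).

The boundary map ∂_2: C_2 → C_1 maps a triangle to the signed sum of its edges. For instance
  ∂[2,9,10] = [9,10] − [2,10] + [2,9],
  ∂[1,4,6] = [4,6] − [1,6] + [1,4].
This gives a 30×20 integer matrix of rank 20; reducing to Smith normal form yields diagonal entries (1,1,1,1,1,1,1,1,1,1,1,1,1,1,1,1,1,1,1,2).

Computing H_k = (kernel of ∂_k) / (image of ∂_{k+1}):

  H_0: rank C_0 − rank ∂_1 = 10 − 9 = 1, and the invariant factors of ∂_1 are all 1, so H_0 = Z.
  H_1: rank ker ∂_1 − rank ∂_2 = (30 − 9) − 20 = 1, and ∂_2 has invariant factor 2 > 1, so H_1 = Z ⊕ Z/2.
  H_2: rank ker ∂_2 − rank ∂_3 = (20 − 20) − 0 = 0, and there is no ∂_3, so H_2 = 0.

As a check, the Euler characteristic is 10 − 30 + 20 = 0, which agrees with 1 − 1 + 0 = 0.
(K is a triangulation of the Klein bottle.)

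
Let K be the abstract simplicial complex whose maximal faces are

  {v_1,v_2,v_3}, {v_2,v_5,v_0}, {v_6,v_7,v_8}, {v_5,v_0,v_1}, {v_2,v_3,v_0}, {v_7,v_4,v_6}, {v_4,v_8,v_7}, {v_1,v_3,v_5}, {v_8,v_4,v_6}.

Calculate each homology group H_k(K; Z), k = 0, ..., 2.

H_0 = Z^2,  H_1 = Z,  H_2 = Z.

Order the vertices as v_0 < v_1 < v_2 < v_3 < v_4 < v_5 < v_6 < v_7 < v_8. Listing each simplex with vertices in this order, K has dimension 2 with simplices:

  0-simplices (9): [v_0], [v_1], [v_2], [v_3], [v_4], [v_5], [v_6], [v_7], [v_8]
  1-simplices (16): (16 of them)
  2-simplices (9): [v_0,v_1,v_5], [v_0,v_2,v_3], [v_0,v_2,v_5], [v_1,v_2,v_3], [v_1,v_3,v_5], [v_4,v_6,v_7], [v_4,v_6,v_8], [v_4,v_7,v_8], [v_6,v_7,v_8]

giving chain groups C_0 ≅ Z^9, C_1 ≅ Z^16, C_2 ≅ Z^9.

∂_1: C_1 → C_0 sends each edge [p,q] (with p < q) to q − p. For instance
  ∂[v_4,v_8] = [v_8] − [v_4].
The resulting 9×16 matrix has rank 7, and its Smith normal form has invariant factors (1,1,1,1,1,1,1).

∂_2: C_2 → C_1 acts by ∂[p,q,r] = [q,r] − [p,r] + [p,q]. For instance
  ∂[v_4,v_6,v_8] = [v_6,v_8] − [v_4,v_8] + [v_4,v_6],
  ∂[v_4,v_7,v_8] = [v_7,v_8] − [v_4,v_8] + [v_4,v_7].
The 16×9 boundary matrix has rank 8 and Smith normal form diag(1,1,1,1,1,1,1,1).

From H_k ≅ ker(∂_k) / im(∂_{k+1}) we obtain:

  H_0: rank C_0 − rank ∂_1 = 9 − 7 = 2, and the invariant factors of ∂_1 are all 1, so H_0 = Z^2.
  H_1: rank ker ∂_1 − rank ∂_2 = (16 − 7) − 8 = 1, and the invariant factors of ∂_2 are all 1, so H_1 = Z.
  H_2: rank ker ∂_2 − rank ∂_3 = (9 − 8) − 0 = 1, and there is no ∂_3, so H_2 = Z.

As a check, the Euler characteristic is 9 − 16 + 9 = 2, which agrees with 2 − 1 + 1 = 2.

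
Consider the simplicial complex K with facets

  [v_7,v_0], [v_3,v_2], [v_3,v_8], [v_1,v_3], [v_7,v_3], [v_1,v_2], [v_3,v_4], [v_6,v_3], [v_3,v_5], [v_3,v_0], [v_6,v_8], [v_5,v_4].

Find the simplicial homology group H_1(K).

H_1 = Z^4.

Take the total order v_0 < v_1 < v_2 < v_3 < v_4 < v_5 < v_6 < v_7 < v_8 on the vertex set. Then K (dimension 1) consists of the simplices:

  0-simplices (9): [v_0], [v_1], [v_2], [v_3], [v_4], [v_5], [v_6], [v_7], [v_8]
  1-simplices (12): [v_0,v_3], [v_0,v_7], [v_1,v_2], [v_1,v_3], [v_2,v_3], [v_3,v_4], [v_3,v_5], [v_3,v_6], [v_3,v_7], [v_3,v_8], [v_4,v_5], [v_6,v_8]

so the chain groups are C_0 ≅ Z^9, C_1 ≅ Z^12.

∂_1: C_1 → C_0 is given by ∂[p,q] = [q] − [p].
The 9×12 boundary matrix has rank 8 and Smith normal form diag(1,1,1,1,1,1,1,1).

Reading off H_k = ker ∂_k / im ∂_{k+1}:

  H_1: rank ker ∂_1 − rank ∂_2 = (12 − 8) − 0 = 4, and there is no ∂_2, so H_1 = Z^4.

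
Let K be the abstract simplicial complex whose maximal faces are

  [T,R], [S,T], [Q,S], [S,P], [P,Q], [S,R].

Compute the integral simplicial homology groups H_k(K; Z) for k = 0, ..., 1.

Order the vertices as P < Q < R < S < T. Listing each simplex with vertices in this order, K has dimension 1 with simplices:

  0-simplices (5): P, Q, R, S, T
  1-simplices (6): PQ, PS, QS, RS, RT, ST

so the chain groups are C_0 ≅ Z^5, C_1 ≅ Z^6.

∂_1: C_1 → C_0 sends each edge [p,q] (with p < q) to q − p.
The 5×6 boundary matrix has rank 4 and Smith normal form diag(1,1,1,1).

From H_k ≅ ker(∂_k) / im(∂_{k+1}) we obtain:

  H_0: rank C_0 − rank ∂_1 = 5 − 4 = 1, and the invariant factors of ∂_1 are all 1, so H_0 ≅ Z.
  H_1: rank ker ∂_1 − rank ∂_2 = (6 − 4) − 0 = 2, and there is no ∂_2, so H_1 ≅ Z^2.

As a check, the Euler characteristic is 5 − 6 = -1, which agrees with 1 − 2 = -1.

H_0 ≅ Z,  H_1 ≅ Z^2.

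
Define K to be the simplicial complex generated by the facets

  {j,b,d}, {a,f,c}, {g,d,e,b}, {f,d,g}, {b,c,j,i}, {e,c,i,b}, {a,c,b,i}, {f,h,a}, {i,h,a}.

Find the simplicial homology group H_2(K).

H_2 = 0.

Order the vertices as a < b < c < d < e < f < g < h < i < j. Listing each simplex with vertices in this order, K has dimension 3 with simplices:

  0-simplices (10): a, b, c, d, e, f, g, h, i, j
  1-simplices (25): ab, ac, af, ah, ai, bc, bd, be, bg, bi, bj, ce, cf, ci, cj, de, df, dg, dj, eg, ei, fg, fh, hi, ij
  2-simplices (19): abc, abi, acf, aci, afh, ahi, bce, bci, bcj, bde, bdg, bdj, beg, bei, bij, cei, cij, deg, dfg
  3-simplices (4): abci, bcei, bcij, bdeg

giving chain groups C_0 ≅ Z^10, C_1 ≅ Z^25, C_2 ≅ Z^19, C_3 ≅ Z^4.

Boundary ∂_1: C_1 → C_0 is given by ∂[p,q] = [q] − [p]. For instance
  ∂dj = j − d.
This gives a 10×25 integer matrix of rank 9; reducing to Smith normal form yields diagonal entries (1,1,1,1,1,1,1,1,1).

The boundary map ∂_2: C_2 → C_1 maps a triangle to the signed sum of its edges. For instance
  ∂bci = ci − bi + bc,
  ∂cei = ei − ci + ce.
The 25×19 boundary matrix has rank 15 and Smith normal form diag(1,1,1,1,1,1,1,1,1,1,1,1,1,1,1).

∂_3: C_3 → C_2 sends each 3-simplex σ to the alternating sum Σ_i (−1)^i (σ with its i-th vertex removed). For instance
  ∂abci = bci − aci + abi − abc,
  ∂bcei = cei − bei + bci − bce.
This gives a 19×4 integer matrix of rank 4; reducing to Smith normal form yields diagonal entries (1,1,1,1).

Now H_k = ker ∂_k / im ∂_{k+1}, so:

  H_2: rank ker ∂_2 − rank ∂_3 = (19 − 15) − 4 = 0, and the invariant factors of ∂_3 are all 1, so H_2 = 0.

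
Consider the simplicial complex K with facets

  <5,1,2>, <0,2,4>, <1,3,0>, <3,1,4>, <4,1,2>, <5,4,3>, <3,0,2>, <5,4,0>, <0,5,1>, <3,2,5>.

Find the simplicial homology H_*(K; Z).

We work with the vertex ordering 0 < 1 < 2 < 3 < 4 < 5. The simplices of K, each written with vertices in increasing order, are:

  0-simplices (6): [0], [1], [2], [3], [4], [5]
  1-simplices (15): [0,1], [0,2], [0,3], [0,4], [0,5], [1,2], [1,3], [1,4], [1,5], [2,3], [2,4], [2,5], [3,4], [3,5], [4,5]
  2-simplices (10): [0,1,3], [0,1,5], [0,2,3], [0,2,4], [0,4,5], [1,2,4], [1,2,5], [1,3,4], [2,3,5], [3,4,5]

Hence C_0 ≅ Z^6, C_1 ≅ Z^15, C_2 ≅ Z^10.

The boundary map ∂_1: C_1 → C_0 is given by ∂[p,q] = [q] − [p].
The resulting 6×15 matrix has rank 5, and its Smith normal form has invariant factors (1,1,1,1,1).

The boundary map ∂_2: C_2 → C_1 maps a triangle to the signed sum of its edges. For instance
  ∂[0,2,4] = [2,4] − [0,4] + [0,2],
  ∂[2,3,5] = [3,5] − [2,5] + [2,3].
The resulting 15×10 matrix has rank 10, and its Smith normal form has invariant factors (1,1,1,1,1,1,1,1,1,2).

Computing H_k = (kernel of ∂_k) / (image of ∂_{k+1}):

  H_0: rank C_0 − rank ∂_1 = 6 − 5 = 1, and the invariant factors of ∂_1 are all 1, so H_0 ≅ Z.
  H_1: rank ker ∂_1 − rank ∂_2 = (15 − 5) − 10 = 0, and ∂_2 has invariant factor 2 > 1, so H_1 ≅ Z_2.
  H_2: rank ker ∂_2 − rank ∂_3 = (10 − 10) − 0 = 0, and there is no ∂_3, so H_2 ≅ 0.

(K is a triangulation of the real projective plane RP^2.)

H_0 = Z,  H_1 = Z_2,  H_2 = 0.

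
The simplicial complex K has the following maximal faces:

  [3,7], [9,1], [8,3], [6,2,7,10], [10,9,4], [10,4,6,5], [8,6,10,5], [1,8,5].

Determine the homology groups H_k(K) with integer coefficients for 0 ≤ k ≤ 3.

H_0 = Z,  H_1 = Z^2,  H_2 = 0,  H_3 = 0.

K has 10 vertices, 21 edges, 13 triangles, 3 3-simplices.
rank ∂_0 = 0, rank ∂_1 = 9 ⇒ b_0 = 10 − 0 − 9 = 1; all invariant factors of ∂_1 are 1 so no torsion. So H_0 ≅ Z.
rank ∂_1 = 9, rank ∂_2 = 10 ⇒ b_1 = 21 − 9 − 10 = 2; all invariant factors of ∂_2 are 1 so no torsion. So H_1 ≅ Z^2.
rank ∂_2 = 10, rank ∂_3 = 3 ⇒ b_2 = 13 − 10 − 3 = 0; all invariant factors of ∂_3 are 1 so no torsion. So H_2 ≅ 0.
rank ∂_3 = 3, rank ∂_4 = 0 ⇒ b_3 = 3 − 3 − 0 = 0. So H_3 ≅ 0.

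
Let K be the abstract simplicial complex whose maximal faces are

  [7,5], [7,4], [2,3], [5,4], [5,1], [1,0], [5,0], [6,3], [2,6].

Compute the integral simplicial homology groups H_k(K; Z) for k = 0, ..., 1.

H_0 ≅ Z^2,  H_1 ≅ Z^3.

Fix the vertex order 0 < 1 < 2 < 3 < 4 < 5 < 6 < 7 and write every simplex with vertices in increasing order. Then dim K = 1 and the simplices of K are:

  0-simplices (8): [0], [1], [2], [3], [4], [5], [6], [7]
  1-simplices (9): [0,1], [0,5], [1,5], [2,3], [2,6], [3,6], [4,5], [4,7], [5,7]

Hence C_0 ≅ Z^8, C_1 ≅ Z^9.

∂_1: C_1 → C_0 maps an edge to its endpoints' difference, ∂[p,q] = q − p. For instance
  ∂[2,3] = [3] − [2].
The 8×9 boundary matrix has rank 6 and Smith normal form diag(1,1,1,1,1,1).

Computing H_k = (kernel of ∂_k) / (image of ∂_{k+1}):

  H_0: rank C_0 − rank ∂_1 = 8 − 6 = 2, and the invariant factors of ∂_1 are all 1, so H_0 ≅ Z^2.
  H_1: rank ker ∂_1 − rank ∂_2 = (9 − 6) − 0 = 3, and there is no ∂_2, so H_1 ≅ Z^3.

As a check, the Euler characteristic is 8 − 9 = -1, which agrees with 2 − 3 = -1.
(K is a triangulation of the disjoint union of a wedge of 2 circles and the circle S^1.)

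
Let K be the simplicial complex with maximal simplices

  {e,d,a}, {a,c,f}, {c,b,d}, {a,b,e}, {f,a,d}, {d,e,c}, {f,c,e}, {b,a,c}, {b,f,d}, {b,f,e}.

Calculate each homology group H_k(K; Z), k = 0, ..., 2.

H_0 = Z,  H_1 = Z/2,  H_2 = 0.

K has 6 vertices, 15 edges, 10 triangles.
rank ∂_0 = 0, rank ∂_1 = 5 ⇒ b_0 = 6 − 0 − 5 = 1; all invariant factors of ∂_1 are 1 so no torsion. So H_0 ≅ Z.
rank ∂_1 = 5, rank ∂_2 = 10 ⇒ b_1 = 15 − 5 − 10 = 0; ∂_2 has invariant factor(s) [2] giving torsion. So H_1 ≅ Z/2.
rank ∂_2 = 10, rank ∂_3 = 0 ⇒ b_2 = 10 − 10 − 0 = 0. So H_2 ≅ 0.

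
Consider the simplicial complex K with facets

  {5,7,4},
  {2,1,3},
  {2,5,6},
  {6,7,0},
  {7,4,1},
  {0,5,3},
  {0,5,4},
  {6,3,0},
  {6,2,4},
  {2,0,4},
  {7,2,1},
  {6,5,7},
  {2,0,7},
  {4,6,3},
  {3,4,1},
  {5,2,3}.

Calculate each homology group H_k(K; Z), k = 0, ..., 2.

K has 8 vertices, 24 edges, 16 triangles.
rank ∂_0 = 0, rank ∂_1 = 7 ⇒ b_0 = 8 − 0 − 7 = 1; all invariant factors of ∂_1 are 1 so no torsion. So H_0 = Z.
rank ∂_1 = 7, rank ∂_2 = 15 ⇒ b_1 = 24 − 7 − 15 = 2; all invariant factors of ∂_2 are 1 so no torsion. So H_1 = Z^2.
rank ∂_2 = 15, rank ∂_3 = 0 ⇒ b_2 = 16 − 15 − 0 = 1. So H_2 = Z.

H_0 = Z,  H_1 = Z^2,  H_2 = Z.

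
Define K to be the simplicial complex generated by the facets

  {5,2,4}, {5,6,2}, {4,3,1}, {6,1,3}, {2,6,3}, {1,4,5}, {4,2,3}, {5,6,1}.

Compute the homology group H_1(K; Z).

We work with the vertex ordering 1 < 2 < 3 < 4 < 5 < 6. The simplices of K, each written with vertices in increasing order, are:

  0-simplices (6): [1], [2], [3], [4], [5], [6]
  1-simplices (12): [1,3], [1,4], [1,5], [1,6], [2,3], [2,4], [2,5], [2,6], [3,4], [3,6], [4,5], [5,6]
  2-simplices (8): [1,3,4], [1,3,6], [1,4,5], [1,5,6], [2,3,4], [2,3,6], [2,4,5], [2,5,6]

so the chain groups are C_0 ≅ Z^6, C_1 ≅ Z^12, C_2 ≅ Z^8.

∂_1: C_1 → C_0 maps an edge to its endpoints' difference, ∂[p,q] = q − p.
The resulting 6×12 matrix has rank 5, and its Smith normal form has invariant factors (1,1,1,1,1).

The boundary map ∂_2: C_2 → C_1 sends each 2-simplex [p,q,r] to [q,r] − [p,r] + [p,q]. For instance
  ∂[1,3,6] = [3,6] − [1,6] + [1,3],
  ∂[1,3,4] = [3,4] − [1,4] + [1,3].
This gives a 12×8 integer matrix of rank 7; reducing to Smith normal form yields diagonal entries (1,1,1,1,1,1,1).

Computing H_k = (kernel of ∂_k) / (image of ∂_{k+1}):

  H_1: rank ker ∂_1 − rank ∂_2 = (12 − 5) − 7 = 0, and the invariant factors of ∂_2 are all 1, so H_1 = 0.

H_1 = 0.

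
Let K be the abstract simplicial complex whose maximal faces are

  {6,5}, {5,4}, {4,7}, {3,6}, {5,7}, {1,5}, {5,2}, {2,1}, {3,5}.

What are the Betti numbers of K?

b_0 = 1, b_1 = 3.

Order the vertices as 1 < 2 < 3 < 4 < 5 < 6 < 7. Listing each simplex with vertices in this order, K has dimension 1 with simplices:

  0-simplices (7): [1], [2], [3], [4], [5], [6], [7]
  1-simplices (9): [1,2], [1,5], [2,5], [3,5], [3,6], [4,5], [4,7], [5,6], [5,7]

Hence C_0 ≅ Z^7, C_1 ≅ Z^9.

Boundary ∂_1: C_1 → C_0 maps an edge to its endpoints' difference, ∂[p,q] = q − p.
The 7×9 boundary matrix has rank 6 and Smith normal form diag(1,1,1,1,1,1).

Reading off H_k = ker ∂_k / im ∂_{k+1}:

  H_0: rank C_0 − rank ∂_1 = 7 − 6 = 1, and the invariant factors of ∂_1 are all 1, so H_0 = Z.
  H_1: rank ker ∂_1 − rank ∂_2 = (9 − 6) − 0 = 3, and there is no ∂_2, so H_1 = Z^3.

Hence the Betti numbers are b_0 = 1, b_1 = 3.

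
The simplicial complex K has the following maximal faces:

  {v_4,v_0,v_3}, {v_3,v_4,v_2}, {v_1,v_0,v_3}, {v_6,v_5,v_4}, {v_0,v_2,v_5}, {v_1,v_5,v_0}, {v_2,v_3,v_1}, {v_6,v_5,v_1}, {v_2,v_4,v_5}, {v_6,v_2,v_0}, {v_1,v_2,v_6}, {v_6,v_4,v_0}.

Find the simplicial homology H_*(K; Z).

H_0 ≅ Z,  H_1 ≅ Z/2,  H_2 = 0.

We work with the vertex ordering v_0 < v_1 < v_2 < v_3 < v_4 < v_5 < v_6. The simplices of K, each written with vertices in increasing order, are:

  0-simplices (7): [v_0], [v_1], [v_2], [v_3], [v_4], [v_5], [v_6]
  1-simplices (18): (18 of them)
  2-simplices (12): (12 of them)

Hence C_0 ≅ Z^7, C_1 ≅ Z^18, C_2 ≅ Z^12.

∂_1: C_1 → C_0 is given by ∂[p,q] = [q] − [p]. For instance
  ∂[v_5,v_6] = [v_6] − [v_5].
The resulting 7×18 matrix has rank 6, and its Smith normal form has invariant factors (1,1,1,1,1,1).

Boundary ∂_2: C_2 → C_1 acts by ∂[p,q,r] = [q,r] − [p,r] + [p,q]. For instance
  ∂[v_0,v_2,v_6] = [v_2,v_6] − [v_0,v_6] + [v_0,v_2],
  ∂[v_0,v_1,v_5] = [v_1,v_5] − [v_0,v_5] + [v_0,v_1].
The 18×12 boundary matrix has rank 12 and Smith normal form diag(1,1,1,1,1,1,1,1,1,1,1,2).

From H_k ≅ ker(∂_k) / im(∂_{k+1}) we obtain:

  H_0: rank C_0 − rank ∂_1 = 7 − 6 = 1, and the invariant factors of ∂_1 are all 1, so H_0 = Z.
  H_1: rank ker ∂_1 − rank ∂_2 = (18 − 6) − 12 = 0, and ∂_2 has invariant factor 2 > 1, so H_1 = Z/2.
  H_2: rank ker ∂_2 − rank ∂_3 = (12 − 12) − 0 = 0, and there is no ∂_3, so H_2 = 0.

As a check, the Euler characteristic is 7 − 18 + 12 = 1, which agrees with 1 − 0 + 0 = 1.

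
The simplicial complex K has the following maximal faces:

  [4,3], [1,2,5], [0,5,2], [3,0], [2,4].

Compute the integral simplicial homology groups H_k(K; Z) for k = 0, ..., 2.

H_0 = Z,  H_1 = Z,  H_2 = 0.

Fix the vertex order 0 < 1 < 2 < 3 < 4 < 5 and write every simplex with vertices in increasing order. Then dim K = 2 and the simplices of K are:

  0-simplices (6): [0], [1], [2], [3], [4], [5]
  1-simplices (8): [0,2], [0,3], [0,5], [1,2], [1,5], [2,4], [2,5], [3,4]
  2-simplices (2): [0,2,5], [1,2,5]

so the chain groups are C_0 ≅ Z^6, C_1 ≅ Z^8, C_2 ≅ Z^2.

Boundary ∂_1: C_1 → C_0 is given by ∂[p,q] = [q] − [p]. For instance
  ∂[0,3] = [3] − [0].
The resulting 6×8 matrix has rank 5, and its Smith normal form has invariant factors (1,1,1,1,1).

The boundary map ∂_2: C_2 → C_1 acts by ∂[p,q,r] = [q,r] − [p,r] + [p,q]. For instance
  ∂[0,2,5] = [2,5] − [0,5] + [0,2],
  ∂[1,2,5] = [2,5] − [1,5] + [1,2].
The 8×2 boundary matrix has rank 2 and Smith normal form diag(1,1).

Now H_k = ker ∂_k / im ∂_{k+1}, so:

  H_0: rank C_0 − rank ∂_1 = 6 − 5 = 1, and the invariant factors of ∂_1 are all 1, so H_0 = Z.
  H_1: rank ker ∂_1 − rank ∂_2 = (8 − 5) − 2 = 1, and the invariant factors of ∂_2 are all 1, so H_1 = Z.
  H_2: rank ker ∂_2 − rank ∂_3 = (2 − 2) − 0 = 0, and there is no ∂_3, so H_2 = 0.

As a check, the Euler characteristic is 6 − 8 + 2 = 0, which agrees with 1 − 1 + 0 = 0.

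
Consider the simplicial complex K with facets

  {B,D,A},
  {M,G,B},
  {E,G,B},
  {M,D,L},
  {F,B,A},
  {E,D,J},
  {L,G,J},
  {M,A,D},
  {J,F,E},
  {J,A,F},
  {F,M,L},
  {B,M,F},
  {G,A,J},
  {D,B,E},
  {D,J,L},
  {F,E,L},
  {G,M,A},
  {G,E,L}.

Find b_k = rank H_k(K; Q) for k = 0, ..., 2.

Fix the vertex order A < B < D < E < F < G < J < L < M and write every simplex with vertices in increasing order. Then dim K = 2 and the simplices of K are:

  0-simplices (9): A, B, D, E, F, G, J, L, M
  1-simplices (27): AB, AD, AF, AG, AJ, AM, BD, BE, BF, BG, BM, DE, DJ, DL, DM, EF, EG, EJ, EL, FJ, FL, FM, GJ, GL, GM, JL, LM
  2-simplices (18): ABD, ABF, ADM, AFJ, AGJ, AGM, BDE, BEG, BFM, BGM, DEJ, DJL, DLM, EFJ, EFL, EGL, FLM, GJL

Hence C_0 ≅ Z^9, C_1 ≅ Z^27, C_2 ≅ Z^18.

Boundary ∂_1: C_1 → C_0 is given by ∂[p,q] = [q] − [p]. For instance
  ∂AG = G − A.
As a 9×27 matrix over Z this has rank 8, with invariant factors (1,1,1,1,1,1,1,1).

Boundary ∂_2: C_2 → C_1 sends each 2-simplex [p,q,r] to [q,r] − [p,r] + [p,q]. For instance
  ∂ABF = BF − AF + AB,
  ∂BEG = EG − BG + BE.
This gives a 27×18 integer matrix of rank 18; reducing to Smith normal form yields diagonal entries (1,1,1,1,1,1,1,1,1,1,1,1,1,1,1,1,1,2).

Computing H_k = (kernel of ∂_k) / (image of ∂_{k+1}):

  H_0: rank C_0 − rank ∂_1 = 9 − 8 = 1, and the invariant factors of ∂_1 are all 1, so H_0 ≅ Z.
  H_1: rank ker ∂_1 − rank ∂_2 = (27 − 8) − 18 = 1, and ∂_2 has invariant factor 2 > 1, so H_1 ≅ Z × Z/2.
  H_2: rank ker ∂_2 − rank ∂_3 = (18 − 18) − 0 = 0, and there is no ∂_3, so H_2 ≅ 0.

As a check, the Euler characteristic is 9 − 27 + 18 = 0, which agrees with 1 − 1 + 0 = 0.
(K is a triangulation of the Klein bottle.)

Hence the Betti numbers are b_0 = 1, b_1 = 1, b_2 = 0.

b_0 = 1, b_1 = 1, b_2 = 0.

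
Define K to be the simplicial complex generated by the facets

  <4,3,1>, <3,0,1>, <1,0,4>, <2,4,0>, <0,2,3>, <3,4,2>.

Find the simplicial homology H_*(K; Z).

Order the vertices as 0 < 1 < 2 < 3 < 4. Listing each simplex with vertices in this order, K has dimension 2 with simplices:

  0-simplices (5): [0], [1], [2], [3], [4]
  1-simplices (9): [0,1], [0,2], [0,3], [0,4], [1,3], [1,4], [2,3], [2,4], [3,4]
  2-simplices (6): [0,1,3], [0,1,4], [0,2,3], [0,2,4], [1,3,4], [2,3,4]

Hence C_0 ≅ Z^5, C_1 ≅ Z^9, C_2 ≅ Z^6.

The boundary map ∂_1: C_1 → C_0 sends each edge [p,q] (with p < q) to q − p.
The 5×9 boundary matrix has rank 4 and Smith normal form diag(1,1,1,1).

∂_2: C_2 → C_1 acts by ∂[p,q,r] = [q,r] − [p,r] + [p,q]. For instance
  ∂[0,2,3] = [2,3] − [0,3] + [0,2],
  ∂[1,3,4] = [3,4] − [1,4] + [1,3].
As a 9×6 matrix over Z this has rank 5, with invariant factors (1,1,1,1,1).

Now H_k = ker ∂_k / im ∂_{k+1}, so:

  H_0: rank C_0 − rank ∂_1 = 5 − 4 = 1, and the invariant factors of ∂_1 are all 1, so H_0 ≅ Z.
  H_1: rank ker ∂_1 − rank ∂_2 = (9 − 4) − 5 = 0, and the invariant factors of ∂_2 are all 1, so H_1 ≅ 0.
  H_2: rank ker ∂_2 − rank ∂_3 = (6 − 5) − 0 = 1, and there is no ∂_3, so H_2 ≅ Z.

As a check, the Euler characteristic is 5 − 9 + 6 = 2, which agrees with 1 − 0 + 1 = 2.

H_0 ≅ Z,  H_1 = 0,  H_2 ≅ Z.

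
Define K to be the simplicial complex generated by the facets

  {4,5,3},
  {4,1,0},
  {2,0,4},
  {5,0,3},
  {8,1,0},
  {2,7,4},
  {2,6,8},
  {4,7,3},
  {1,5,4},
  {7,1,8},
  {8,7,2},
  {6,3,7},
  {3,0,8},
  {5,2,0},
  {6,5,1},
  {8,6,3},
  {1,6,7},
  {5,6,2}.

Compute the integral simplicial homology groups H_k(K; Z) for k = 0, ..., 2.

H_0 = Z,  H_1 = Z ⊕ Z/2,  H_2 = 0.

Take the total order 0 < 1 < 2 < 3 < 4 < 5 < 6 < 7 < 8 on the vertex set. Then K (dimension 2) consists of the simplices:

  0-simplices (9): [0], [1], [2], [3], [4], [5], [6], [7], [8]
  1-simplices (27): (27 of them)
  2-simplices (18): [0,1,4], [0,1,8], [0,2,4], [0,2,5], [0,3,5], [0,3,8], [1,4,5], [1,5,6], [1,6,7], [1,7,8], [2,4,7], [2,5,6], [2,6,8], [2,7,8], [3,4,5], [3,4,7], [3,6,7], [3,6,8]

so the chain groups are C_0 ≅ Z^9, C_1 ≅ Z^27, C_2 ≅ Z^18.

∂_1: C_1 → C_0 is given by ∂[p,q] = [q] − [p].
As a 9×27 matrix over Z this has rank 8, with invariant factors (1,1,1,1,1,1,1,1).

The boundary map ∂_2: C_2 → C_1 acts by ∂[p,q,r] = [q,r] − [p,r] + [p,q]. For instance
  ∂[2,4,7] = [4,7] − [2,7] + [2,4],
  ∂[0,1,8] = [1,8] − [0,8] + [0,1].
The resulting 27×18 matrix has rank 18, and its Smith normal form has invariant factors (1,1,1,1,1,1,1,1,1,1,1,1,1,1,1,1,1,2).

Computing H_k = (kernel of ∂_k) / (image of ∂_{k+1}):

  H_0: rank C_0 − rank ∂_1 = 9 − 8 = 1, and the invariant factors of ∂_1 are all 1, so H_0 = Z.
  H_1: rank ker ∂_1 − rank ∂_2 = (27 − 8) − 18 = 1, and ∂_2 has invariant factor 2 > 1, so H_1 = Z ⊕ Z/2.
  H_2: rank ker ∂_2 − rank ∂_3 = (18 − 18) − 0 = 0, and there is no ∂_3, so H_2 = 0.

As a check, the Euler characteristic is 9 − 27 + 18 = 0, which agrees with 1 − 1 + 0 = 0.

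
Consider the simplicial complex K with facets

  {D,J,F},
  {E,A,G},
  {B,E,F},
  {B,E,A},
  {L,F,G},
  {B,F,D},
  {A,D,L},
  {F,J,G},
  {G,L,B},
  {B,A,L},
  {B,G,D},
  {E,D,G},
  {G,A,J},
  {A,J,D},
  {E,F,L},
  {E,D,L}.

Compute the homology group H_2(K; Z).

H_2 ≅ Z.

We work with the vertex ordering A < B < D < E < F < G < J < L. The simplices of K, each written with vertices in increasing order, are:

  0-simplices (8): A, B, D, E, F, G, J, L
  1-simplices (24): AB, AD, AE, AG, AJ, AL, BD, BE, BF, BG, BL, DE, DF, DG, DJ, DL, EF, EG, EL, FG, FJ, FL, GJ, GL
  2-simplices (16): ABE, ABL, ADJ, ADL, AEG, AGJ, BDF, BDG, BEF, BGL, DEG, DEL, DFJ, EFL, FGJ, FGL

giving chain groups C_0 ≅ Z^8, C_1 ≅ Z^24, C_2 ≅ Z^16.

∂_1: C_1 → C_0 is given by ∂[p,q] = [q] − [p]. For instance
  ∂FG = G − F.
As a 8×24 matrix over Z this has rank 7, with invariant factors (1,1,1,1,1,1,1).

∂_2: C_2 → C_1 maps a triangle to the signed sum of its edges. For instance
  ∂BEF = EF − BF + BE,
  ∂AGJ = GJ − AJ + AG.
As a 24×16 matrix over Z this has rank 15, with invariant factors (1,1,1,1,1,1,1,1,1,1,1,1,1,1,1).

From H_k ≅ ker(∂_k) / im(∂_{k+1}) we obtain:

  H_2: rank ker ∂_2 − rank ∂_3 = (16 − 15) − 0 = 1, and there is no ∂_3, so H_2 ≅ Z.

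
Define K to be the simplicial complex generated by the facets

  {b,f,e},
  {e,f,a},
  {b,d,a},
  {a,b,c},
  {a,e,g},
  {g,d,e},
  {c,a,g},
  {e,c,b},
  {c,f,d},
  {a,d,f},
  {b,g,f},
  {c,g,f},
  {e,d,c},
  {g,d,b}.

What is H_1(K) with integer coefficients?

Fix the vertex order a < b < c < d < e < f < g and write every simplex with vertices in increasing order. Then dim K = 2 and the simplices of K are:

  0-simplices (7): a, b, c, d, e, f, g
  1-simplices (21): ab, ac, ad, ae, af, ag, bc, bd, be, bf, bg, cd, ce, cf, cg, de, df, dg, ef, eg, fg
  2-simplices (14): abc, abd, acg, adf, aef, aeg, bce, bdg, bef, bfg, cde, cdf, cfg, deg

Hence C_0 ≅ Z^7, C_1 ≅ Z^21, C_2 ≅ Z^14.

The boundary map ∂_1: C_1 → C_0 sends each edge [p,q] (with p < q) to q − p.
As a 7×21 matrix over Z this has rank 6, with invariant factors (1,1,1,1,1,1).

Boundary ∂_2: C_2 → C_1 sends each 2-simplex [p,q,r] to [q,r] − [p,r] + [p,q]. For instance
  ∂abc = bc − ac + ab,
  ∂bce = ce − be + bc.
The 21×14 boundary matrix has rank 13 and Smith normal form diag(1,1,1,1,1,1,1,1,1,1,1,1,1).

Now H_k = ker ∂_k / im ∂_{k+1}, so:

  H_1: rank ker ∂_1 − rank ∂_2 = (21 − 6) − 13 = 2, and the invariant factors of ∂_2 are all 1, so H_1 ≅ Z^2.

H_1 ≅ Z^2.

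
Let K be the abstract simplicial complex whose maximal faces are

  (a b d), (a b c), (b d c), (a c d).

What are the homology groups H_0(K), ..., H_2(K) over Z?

H_0 = Z,  H_1 = 0,  H_2 = Z.

We work with the vertex ordering a < b < c < d. The simplices of K, each written with vertices in increasing order, are:

  0-simplices (4): a, b, c, d
  1-simplices (6): ab, ac, ad, bc, bd, cd
  2-simplices (4): abc, abd, acd, bcd

Hence C_0 ≅ Z^4, C_1 ≅ Z^6, C_2 ≅ Z^4.

∂_1: C_1 → C_0 is given by ∂[p,q] = [q] − [p].
The resulting 4×6 matrix has rank 3, and its Smith normal form has invariant factors (1,1,1).

Boundary ∂_2: C_2 → C_1 maps a triangle to the signed sum of its edges. For instance
  ∂bcd = cd − bd + bc,
  ∂acd = cd − ad + ac.
As a 6×4 matrix over Z this has rank 3, with invariant factors (1,1,1).

Computing H_k = (kernel of ∂_k) / (image of ∂_{k+1}):

  H_0: rank C_0 − rank ∂_1 = 4 − 3 = 1, and the invariant factors of ∂_1 are all 1, so H_0 ≅ Z.
  H_1: rank ker ∂_1 − rank ∂_2 = (6 − 3) − 3 = 0, and the invariant factors of ∂_2 are all 1, so H_1 ≅ 0.
  H_2: rank ker ∂_2 − rank ∂_3 = (4 − 3) − 0 = 1, and there is no ∂_3, so H_2 ≅ Z.

As a check, the Euler characteristic is 4 − 6 + 4 = 2, which agrees with 1 − 0 + 1 = 2.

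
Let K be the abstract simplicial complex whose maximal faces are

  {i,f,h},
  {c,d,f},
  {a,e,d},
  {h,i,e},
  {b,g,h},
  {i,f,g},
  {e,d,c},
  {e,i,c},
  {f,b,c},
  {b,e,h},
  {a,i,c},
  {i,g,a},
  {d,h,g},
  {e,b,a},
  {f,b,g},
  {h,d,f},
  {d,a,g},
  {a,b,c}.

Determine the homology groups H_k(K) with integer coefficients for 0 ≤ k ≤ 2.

H_0 ≅ Z,  H_1 ≅ Z ⊕ Z/2,  H_2 = 0.

Take the total order a < b < c < d < e < f < g < h < i on the vertex set. Then K (dimension 2) consists of the simplices:

  0-simplices (9): a, b, c, d, e, f, g, h, i
  1-simplices (27): ab, ac, ad, ae, ag, ai, bc, be, bf, bg, bh, cd, ce, cf, ci, de, df, dg, dh, eh, ei, fg, fh, fi, gh, gi, hi
  2-simplices (18): abc, abe, aci, ade, adg, agi, bcf, beh, bfg, bgh, cde, cdf, cei, dfh, dgh, ehi, fgi, fhi

so the chain groups are C_0 ≅ Z^9, C_1 ≅ Z^27, C_2 ≅ Z^18.

∂_1: C_1 → C_0 sends each edge [p,q] (with p < q) to q − p. For instance
  ∂ab = b − a.
The resulting 9×27 matrix has rank 8, and its Smith normal form has invariant factors (1,1,1,1,1,1,1,1).

Boundary ∂_2: C_2 → C_1 maps a triangle to the signed sum of its edges. For instance
  ∂abc = bc − ac + ab,
  ∂dfh = fh − dh + df.
The resulting 27×18 matrix has rank 18, and its Smith normal form has invariant factors (1,1,1,1,1,1,1,1,1,1,1,1,1,1,1,1,1,2).

Computing H_k = (kernel of ∂_k) / (image of ∂_{k+1}):

  H_0: rank C_0 − rank ∂_1 = 9 − 8 = 1, and the invariant factors of ∂_1 are all 1, so H_0 = Z.
  H_1: rank ker ∂_1 − rank ∂_2 = (27 − 8) − 18 = 1, and ∂_2 has invariant factor 2 > 1, so H_1 = Z ⊕ Z/2.
  H_2: rank ker ∂_2 − rank ∂_3 = (18 − 18) − 0 = 0, and there is no ∂_3, so H_2 = 0.

(K is a triangulation of the Klein bottle.)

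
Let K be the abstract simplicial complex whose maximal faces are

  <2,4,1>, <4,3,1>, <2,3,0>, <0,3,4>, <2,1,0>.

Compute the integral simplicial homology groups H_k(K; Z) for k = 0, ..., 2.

We work with the vertex ordering 0 < 1 < 2 < 3 < 4. The simplices of K, each written with vertices in increasing order, are:

  0-simplices (5): [0], [1], [2], [3], [4]
  1-simplices (10): [0,1], [0,2], [0,3], [0,4], [1,2], [1,3], [1,4], [2,3], [2,4], [3,4]
  2-simplices (5): [0,1,2], [0,2,3], [0,3,4], [1,2,4], [1,3,4]

Hence C_0 ≅ Z^5, C_1 ≅ Z^10, C_2 ≅ Z^5.

The boundary map ∂_1: C_1 → C_0 sends each edge [p,q] (with p < q) to q − p. For instance
  ∂[2,4] = [4] − [2].
This gives a 5×10 integer matrix of rank 4; reducing to Smith normal form yields diagonal entries (1,1,1,1).

Boundary ∂_2: C_2 → C_1 maps a triangle to the signed sum of its edges. For instance
  ∂[0,1,2] = [1,2] − [0,2] + [0,1],
  ∂[1,2,4] = [2,4] − [1,4] + [1,2].
This gives a 10×5 integer matrix of rank 5; reducing to Smith normal form yields diagonal entries (1,1,1,1,1).

Computing H_k = (kernel of ∂_k) / (image of ∂_{k+1}):

  H_0: rank C_0 − rank ∂_1 = 5 − 4 = 1, and the invariant factors of ∂_1 are all 1, so H_0 ≅ Z.
  H_1: rank ker ∂_1 − rank ∂_2 = (10 − 4) − 5 = 1, and the invariant factors of ∂_2 are all 1, so H_1 ≅ Z.
  H_2: rank ker ∂_2 − rank ∂_3 = (5 − 5) − 0 = 0, and there is no ∂_3, so H_2 ≅ 0.

(K is a triangulation of the Möbius band.)

H_0 = Z,  H_1 = Z,  H_2 = 0.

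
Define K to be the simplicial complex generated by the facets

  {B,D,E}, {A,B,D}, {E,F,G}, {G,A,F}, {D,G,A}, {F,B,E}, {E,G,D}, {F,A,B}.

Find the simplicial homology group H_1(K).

Take the total order A < B < D < E < F < G on the vertex set. Then K (dimension 2) consists of the simplices:

  0-simplices (6): A, B, D, E, F, G
  1-simplices (12): AB, AD, AF, AG, BD, BE, BF, DE, DG, EF, EG, FG
  2-simplices (8): ABD, ABF, ADG, AFG, BDE, BEF, DEG, EFG

so the chain groups are C_0 ≅ Z^6, C_1 ≅ Z^12, C_2 ≅ Z^8.

The boundary map ∂_1: C_1 → C_0 sends each edge [p,q] (with p < q) to q − p.
The resulting 6×12 matrix has rank 5, and its Smith normal form has invariant factors (1,1,1,1,1).

The boundary map ∂_2: C_2 → C_1 maps a triangle to the signed sum of its edges. For instance
  ∂ADG = DG − AG + AD,
  ∂BEF = EF − BF + BE.
The resulting 12×8 matrix has rank 7, and its Smith normal form has invariant factors (1,1,1,1,1,1,1).

Reading off H_k = ker ∂_k / im ∂_{k+1}:

  H_1: rank ker ∂_1 − rank ∂_2 = (12 − 5) − 7 = 0, and the invariant factors of ∂_2 are all 1, so H_1 = 0.

(K is a triangulation of the 2-sphere S^2.)

H_1 = 0.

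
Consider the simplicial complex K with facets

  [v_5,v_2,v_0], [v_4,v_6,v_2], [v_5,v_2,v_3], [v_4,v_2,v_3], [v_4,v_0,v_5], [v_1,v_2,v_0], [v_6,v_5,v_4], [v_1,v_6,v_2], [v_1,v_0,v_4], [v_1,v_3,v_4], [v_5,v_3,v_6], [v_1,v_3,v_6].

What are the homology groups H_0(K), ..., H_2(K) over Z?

Take the total order v_0 < v_1 < v_2 < v_3 < v_4 < v_5 < v_6 on the vertex set. Then K (dimension 2) consists of the simplices:

  0-simplices (7): [v_0], [v_1], [v_2], [v_3], [v_4], [v_5], [v_6]
  1-simplices (18): (18 of them)
  2-simplices (12): (12 of them)

giving chain groups C_0 ≅ Z^7, C_1 ≅ Z^18, C_2 ≅ Z^12.

The boundary map ∂_1: C_1 → C_0 sends each edge [p,q] (with p < q) to q − p.
The 7×18 boundary matrix has rank 6 and Smith normal form diag(1,1,1,1,1,1).

The boundary map ∂_2: C_2 → C_1 maps a triangle to the signed sum of its edges. For instance
  ∂[v_0,v_4,v_5] = [v_4,v_5] − [v_0,v_5] + [v_0,v_4],
  ∂[v_0,v_1,v_4] = [v_1,v_4] − [v_0,v_4] + [v_0,v_1].
As a 18×12 matrix over Z this has rank 12, with invariant factors (1,1,1,1,1,1,1,1,1,1,1,2).

Now H_k = ker ∂_k / im ∂_{k+1}, so:

  H_0: rank C_0 − rank ∂_1 = 7 − 6 = 1, and the invariant factors of ∂_1 are all 1, so H_0 = Z.
  H_1: rank ker ∂_1 − rank ∂_2 = (18 − 6) − 12 = 0, and ∂_2 has invariant factor 2 > 1, so H_1 = Z/2Z.
  H_2: rank ker ∂_2 − rank ∂_3 = (12 − 12) − 0 = 0, and there is no ∂_3, so H_2 = 0.

H_0 = Z,  H_1 = Z/2Z,  H_2 = 0.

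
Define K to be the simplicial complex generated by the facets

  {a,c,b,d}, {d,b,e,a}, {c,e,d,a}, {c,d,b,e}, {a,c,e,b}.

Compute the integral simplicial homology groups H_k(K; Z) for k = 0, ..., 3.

Take the total order a < b < c < d < e on the vertex set. Then K (dimension 3) consists of the simplices:

  0-simplices (5): a, b, c, d, e
  1-simplices (10): ab, ac, ad, ae, bc, bd, be, cd, ce, de
  2-simplices (10): abc, abd, abe, acd, ace, ade, bcd, bce, bde, cde
  3-simplices (5): abcd, abce, abde, acde, bcde

giving chain groups C_0 ≅ Z^5, C_1 ≅ Z^10, C_2 ≅ Z^10, C_3 ≅ Z^5.

The boundary map ∂_1: C_1 → C_0 sends each edge [p,q] (with p < q) to q − p. For instance
  ∂bc = c − b.
As a 5×10 matrix over Z this has rank 4, with invariant factors (1,1,1,1).

The boundary map ∂_2: C_2 → C_1 sends each 2-simplex [p,q,r] to [q,r] − [p,r] + [p,q]. For instance
  ∂bce = ce − be + bc,
  ∂cde = de − ce + cd.
As a 10×10 matrix over Z this has rank 6, with invariant factors (1,1,1,1,1,1).

∂_3: C_3 → C_2 sends each 3-simplex σ to the alternating sum Σ_i (−1)^i (σ with its i-th vertex removed). For instance
  ∂bcde = cde − bde + bce − bcd,
  ∂abcd = bcd − acd + abd − abc.
The resulting 10×5 matrix has rank 4, and its Smith normal form has invariant factors (1,1,1,1).

Now H_k = ker ∂_k / im ∂_{k+1}, so:

  H_0: rank C_0 − rank ∂_1 = 5 − 4 = 1, and the invariant factors of ∂_1 are all 1, so H_0 = Z.
  H_1: rank ker ∂_1 − rank ∂_2 = (10 − 4) − 6 = 0, and the invariant factors of ∂_2 are all 1, so H_1 = 0.
  H_2: rank ker ∂_2 − rank ∂_3 = (10 − 6) − 4 = 0, and the invariant factors of ∂_3 are all 1, so H_2 = 0.
  H_3: rank ker ∂_3 − rank ∂_4 = (5 − 4) − 0 = 1, and there is no ∂_4, so H_3 = Z.

H_0 = Z,  H_1 = 0,  H_2 = 0,  H_3 = Z.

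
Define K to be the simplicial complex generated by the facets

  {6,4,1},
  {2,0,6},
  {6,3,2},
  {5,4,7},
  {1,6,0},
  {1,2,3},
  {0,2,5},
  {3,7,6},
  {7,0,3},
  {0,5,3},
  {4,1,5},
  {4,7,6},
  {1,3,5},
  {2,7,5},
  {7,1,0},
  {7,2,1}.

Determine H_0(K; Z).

H_0 ≅ Z.

Take the total order 0 < 1 < 2 < 3 < 4 < 5 < 6 < 7 on the vertex set. Then K (dimension 2) consists of the simplices:

  0-simplices (8): [0], [1], [2], [3], [4], [5], [6], [7]
  1-simplices (24): (24 of them)
  2-simplices (16): [0,1,6], [0,1,7], [0,2,5], [0,2,6], [0,3,5], [0,3,7], [1,2,3], [1,2,7], [1,3,5], [1,4,5], [1,4,6], [2,3,6], [2,5,7], [3,6,7], [4,5,7], [4,6,7]

Hence C_0 ≅ Z^8, C_1 ≅ Z^24, C_2 ≅ Z^16.

Boundary ∂_1: C_1 → C_0 maps an edge to its endpoints' difference, ∂[p,q] = q − p.
The 8×24 boundary matrix has rank 7 and Smith normal form diag(1,1,1,1,1,1,1).

∂_2: C_2 → C_1 maps a triangle to the signed sum of its edges. For instance
  ∂[0,3,7] = [3,7] − [0,7] + [0,3],
  ∂[3,6,7] = [6,7] − [3,7] + [3,6].
The 24×16 boundary matrix has rank 15 and Smith normal form diag(1,1,1,1,1,1,1,1,1,1,1,1,1,1,1).

Computing H_k = (kernel of ∂_k) / (image of ∂_{k+1}):

  H_0: rank C_0 − rank ∂_1 = 8 − 7 = 1, and the invariant factors of ∂_1 are all 1, so H_0 = Z.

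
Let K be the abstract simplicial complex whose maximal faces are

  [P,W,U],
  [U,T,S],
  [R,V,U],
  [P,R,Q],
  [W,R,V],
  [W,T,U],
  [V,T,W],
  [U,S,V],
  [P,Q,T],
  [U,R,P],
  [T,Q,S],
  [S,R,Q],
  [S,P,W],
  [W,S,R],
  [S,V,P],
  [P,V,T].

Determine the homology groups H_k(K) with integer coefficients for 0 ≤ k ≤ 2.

H_0 ≅ Z,  H_1 ≅ Z^2,  H_2 ≅ Z.

Take the total order P < Q < R < S < T < U < V < W on the vertex set. Then K (dimension 2) consists of the simplices:

  0-simplices (8): P, Q, R, S, T, U, V, W
  1-simplices (24): PQ, PR, PS, PT, PU, PV, PW, QR, QS, QT, RS, RU, RV, RW, ST, SU, SV, SW, TU, TV, TW, UV, UW, VW
  2-simplices (16): PQR, PQT, PRU, PSV, PSW, PTV, PUW, QRS, QST, RSW, RUV, RVW, STU, SUV, TUW, TVW

giving chain groups C_0 ≅ Z^8, C_1 ≅ Z^24, C_2 ≅ Z^16.

Boundary ∂_1: C_1 → C_0 maps an edge to its endpoints' difference, ∂[p,q] = q − p. For instance
  ∂PQ = Q − P.
This gives a 8×24 integer matrix of rank 7; reducing to Smith normal form yields diagonal entries (1,1,1,1,1,1,1).

The boundary map ∂_2: C_2 → C_1 maps a triangle to the signed sum of its edges. For instance
  ∂TVW = VW − TW + TV,
  ∂QST = ST − QT + QS.
This gives a 24×16 integer matrix of rank 15; reducing to Smith normal form yields diagonal entries (1,1,1,1,1,1,1,1,1,1,1,1,1,1,1).

Computing H_k = (kernel of ∂_k) / (image of ∂_{k+1}):

  H_0: rank C_0 − rank ∂_1 = 8 − 7 = 1, and the invariant factors of ∂_1 are all 1, so H_0 ≅ Z.
  H_1: rank ker ∂_1 − rank ∂_2 = (24 − 7) − 15 = 2, and the invariant factors of ∂_2 are all 1, so H_1 ≅ Z^2.
  H_2: rank ker ∂_2 − rank ∂_3 = (16 − 15) − 0 = 1, and there is no ∂_3, so H_2 ≅ Z.

(K is a triangulation of the torus T^2.)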